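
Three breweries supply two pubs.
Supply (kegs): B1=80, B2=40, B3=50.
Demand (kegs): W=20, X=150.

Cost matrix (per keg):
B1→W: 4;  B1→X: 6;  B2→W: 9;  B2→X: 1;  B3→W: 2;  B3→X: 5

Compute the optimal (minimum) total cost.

An optimal shipping plan:
  B1->X: 80 × 6 = 480
  B2->X: 40 × 1 = 40
  B3->W: 20 × 2 = 40
  B3->X: 30 × 5 = 150
Total = 480 + 40 + 40 + 150 = 710.
(Supply check: B1 ships 80; B2 ships 40; B3 ships 50.)

710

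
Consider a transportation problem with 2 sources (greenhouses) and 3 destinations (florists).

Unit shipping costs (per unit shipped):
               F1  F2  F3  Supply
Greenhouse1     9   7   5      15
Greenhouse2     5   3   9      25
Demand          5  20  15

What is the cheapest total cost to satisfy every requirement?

160

A cheapest plan:
  Greenhouse1->F3: 15 × 5 = 75
  Greenhouse2->F1: 5 × 5 = 25
  Greenhouse2->F2: 20 × 3 = 60
Total = 75 + 25 + 60 = 160.
(Supply check: Greenhouse1 ships 15; Greenhouse2 ships 25.)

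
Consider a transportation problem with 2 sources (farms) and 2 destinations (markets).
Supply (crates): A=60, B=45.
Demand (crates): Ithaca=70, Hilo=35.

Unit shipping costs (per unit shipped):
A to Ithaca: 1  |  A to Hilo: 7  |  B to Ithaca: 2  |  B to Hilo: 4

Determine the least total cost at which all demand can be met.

220

A cheapest plan:
  A→Ithaca: 60 × 1 = 60
  B→Ithaca: 10 × 2 = 20
  B→Hilo: 35 × 4 = 140
Total = 60 + 20 + 140 = 220.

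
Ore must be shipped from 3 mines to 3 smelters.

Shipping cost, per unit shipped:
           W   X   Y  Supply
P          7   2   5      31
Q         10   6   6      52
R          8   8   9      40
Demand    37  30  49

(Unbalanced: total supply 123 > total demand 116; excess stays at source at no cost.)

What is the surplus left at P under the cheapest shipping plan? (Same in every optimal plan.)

0

Minimum-cost shipments:
  P–X: 30 × 2 = 60
  P–Y: 1 × 5 = 5
  Q–Y: 48 × 6 = 288
  R–W: 37 × 8 = 296
Total cost = 649.
P ships 31 of its 31, leaving 0.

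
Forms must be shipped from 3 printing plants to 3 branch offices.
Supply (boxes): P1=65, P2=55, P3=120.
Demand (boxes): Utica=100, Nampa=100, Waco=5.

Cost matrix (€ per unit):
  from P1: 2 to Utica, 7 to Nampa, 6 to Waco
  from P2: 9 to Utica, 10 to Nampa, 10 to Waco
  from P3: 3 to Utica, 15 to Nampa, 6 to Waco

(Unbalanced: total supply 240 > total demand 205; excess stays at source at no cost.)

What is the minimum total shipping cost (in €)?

An optimal shipping plan:
  P1->Nampa: 65 boxes
  P2->Nampa: 35 boxes
  P3->Utica: 100 boxes
  P3->Waco: 5 boxes
Total cost = €1135.

1135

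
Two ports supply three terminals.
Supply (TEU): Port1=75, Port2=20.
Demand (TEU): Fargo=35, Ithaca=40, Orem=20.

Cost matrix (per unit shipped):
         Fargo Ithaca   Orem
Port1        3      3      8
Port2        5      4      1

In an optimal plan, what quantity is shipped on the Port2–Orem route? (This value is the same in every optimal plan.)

20

The minimum-cost plan:
  Port1–Fargo: 35 × 3 = 105
  Port1–Ithaca: 40 × 3 = 120
  Port2–Orem: 20 × 1 = 20
Total cost = 245.
So Port2→Orem carries 20 TEU.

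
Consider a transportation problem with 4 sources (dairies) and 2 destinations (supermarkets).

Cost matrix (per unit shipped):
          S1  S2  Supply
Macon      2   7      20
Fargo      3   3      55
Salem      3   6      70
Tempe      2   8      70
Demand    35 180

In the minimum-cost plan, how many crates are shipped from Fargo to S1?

0

Optimal shipments:
  Macon->S2: 20 × 7 = 140
  Fargo->S2: 55 × 3 = 165
  Salem->S2: 70 × 6 = 420
  Tempe->S1: 35 × 2 = 70
  Tempe->S2: 35 × 8 = 280
Total cost = 1075.
The route Fargo→S1 is not used.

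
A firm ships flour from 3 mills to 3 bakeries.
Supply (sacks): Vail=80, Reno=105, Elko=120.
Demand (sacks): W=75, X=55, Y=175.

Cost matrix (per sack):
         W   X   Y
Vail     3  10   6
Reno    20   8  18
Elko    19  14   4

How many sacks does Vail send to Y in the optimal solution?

5

The minimum-cost plan:
  Vail→W: 75 × 3 = 225
  Vail→Y: 5 × 6 = 30
  Reno→X: 55 × 8 = 440
  Reno→Y: 50 × 18 = 900
  Elko→Y: 120 × 4 = 480
Total cost = 2075.
So Vail→Y carries 5 sacks.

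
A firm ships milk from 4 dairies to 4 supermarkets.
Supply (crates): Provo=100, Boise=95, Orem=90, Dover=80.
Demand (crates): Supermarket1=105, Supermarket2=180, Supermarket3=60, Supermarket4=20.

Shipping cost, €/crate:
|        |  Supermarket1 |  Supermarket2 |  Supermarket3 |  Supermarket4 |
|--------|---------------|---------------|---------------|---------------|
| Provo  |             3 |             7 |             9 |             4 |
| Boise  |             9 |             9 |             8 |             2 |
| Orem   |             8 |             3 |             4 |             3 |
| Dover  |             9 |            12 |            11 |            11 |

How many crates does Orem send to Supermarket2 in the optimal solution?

90

Optimal shipments:
  Provo→Supermarket1: 100 × €3 = €300
  Boise→Supermarket2: 75 × €9 = €675
  Boise→Supermarket4: 20 × €2 = €40
  Orem→Supermarket2: 90 × €3 = €270
  Dover→Supermarket1: 5 × €9 = €45
  Dover→Supermarket2: 15 × €12 = €180
  Dover→Supermarket3: 60 × €11 = €660
Total cost = €2170.
So Orem→Supermarket2 carries 90 crates.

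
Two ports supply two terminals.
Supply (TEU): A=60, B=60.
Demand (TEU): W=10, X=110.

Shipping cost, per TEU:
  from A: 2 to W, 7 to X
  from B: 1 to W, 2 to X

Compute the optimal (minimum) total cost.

490

Optimal allocation:
  A->W: 10 × 2 = 20
  A->X: 50 × 7 = 350
  B->X: 60 × 2 = 120
Total = 20 + 350 + 120 = 490.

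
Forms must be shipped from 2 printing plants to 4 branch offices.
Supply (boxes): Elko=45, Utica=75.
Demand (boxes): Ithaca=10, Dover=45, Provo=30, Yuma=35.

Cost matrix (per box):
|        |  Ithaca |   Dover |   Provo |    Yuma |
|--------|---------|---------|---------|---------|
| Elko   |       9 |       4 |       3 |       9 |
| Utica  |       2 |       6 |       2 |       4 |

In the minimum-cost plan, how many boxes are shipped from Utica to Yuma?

35

Optimal shipments:
  Elko→Dover: 45 × 4 = 180
  Utica→Ithaca: 10 × 2 = 20
  Utica→Provo: 30 × 2 = 60
  Utica→Yuma: 35 × 4 = 140
Total cost = 400.
So Utica→Yuma carries 35 boxes.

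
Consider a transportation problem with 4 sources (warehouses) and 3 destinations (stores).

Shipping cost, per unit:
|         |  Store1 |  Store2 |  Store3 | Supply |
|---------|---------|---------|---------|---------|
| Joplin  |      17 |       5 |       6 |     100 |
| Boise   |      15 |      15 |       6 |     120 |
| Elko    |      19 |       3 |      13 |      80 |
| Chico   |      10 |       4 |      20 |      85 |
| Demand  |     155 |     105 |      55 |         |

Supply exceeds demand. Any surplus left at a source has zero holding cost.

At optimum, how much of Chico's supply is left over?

0

Minimum-cost shipments:
  Joplin–Store2: 25 × 5 = 125
  Joplin–Store3: 55 × 6 = 330
  Boise–Store1: 70 × 15 = 1050
  Elko–Store2: 80 × 3 = 240
  Chico–Store1: 85 × 10 = 850
Total cost = 2595.
Chico ships 85 of its 85, leaving 0.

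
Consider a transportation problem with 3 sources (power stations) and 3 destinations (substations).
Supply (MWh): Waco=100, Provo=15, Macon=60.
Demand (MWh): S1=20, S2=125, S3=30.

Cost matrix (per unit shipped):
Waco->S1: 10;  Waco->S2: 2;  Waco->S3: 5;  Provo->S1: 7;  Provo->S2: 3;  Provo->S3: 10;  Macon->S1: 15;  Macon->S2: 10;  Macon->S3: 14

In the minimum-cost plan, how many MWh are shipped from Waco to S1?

Optimal shipments:
  Waco to S2: 70 × 2 = 140
  Waco to S3: 30 × 5 = 150
  Provo to S1: 15 × 7 = 105
  Macon to S1: 5 × 15 = 75
  Macon to S2: 55 × 10 = 550
Total cost = 1020.
The route Waco→S1 is not used.

0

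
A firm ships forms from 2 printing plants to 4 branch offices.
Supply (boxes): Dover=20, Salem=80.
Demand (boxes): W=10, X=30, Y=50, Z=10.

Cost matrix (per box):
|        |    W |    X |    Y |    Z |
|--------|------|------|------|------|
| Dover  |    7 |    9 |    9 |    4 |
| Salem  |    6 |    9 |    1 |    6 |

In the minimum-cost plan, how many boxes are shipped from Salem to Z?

Solving gives:
  Dover→X: 10 × 9 = 90
  Dover→Z: 10 × 4 = 40
  Salem→W: 10 × 6 = 60
  Salem→X: 20 × 9 = 180
  Salem→Y: 50 × 1 = 50
Total cost = 420.
The route Salem→Z is not used.

0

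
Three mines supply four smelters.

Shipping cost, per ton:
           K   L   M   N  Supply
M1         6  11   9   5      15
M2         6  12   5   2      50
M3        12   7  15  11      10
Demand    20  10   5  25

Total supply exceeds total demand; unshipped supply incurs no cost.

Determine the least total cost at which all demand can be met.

An optimal shipping plan:
  M2->K: 20 × 6 = 120
  M2->M: 5 × 5 = 25
  M2->N: 25 × 2 = 50
  M3->L: 10 × 7 = 70
Total = 120 + 25 + 50 + 70 = 265.

265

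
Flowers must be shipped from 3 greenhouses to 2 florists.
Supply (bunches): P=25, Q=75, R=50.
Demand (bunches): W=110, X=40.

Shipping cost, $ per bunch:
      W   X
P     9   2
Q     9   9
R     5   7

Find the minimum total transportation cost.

Optimal allocation:
  P–X: 25 × $2 = $50
  Q–W: 60 × $9 = $540
  Q–X: 15 × $9 = $135
  R–W: 50 × $5 = $250
Total = 50 + 540 + 135 + 250 = $975.

975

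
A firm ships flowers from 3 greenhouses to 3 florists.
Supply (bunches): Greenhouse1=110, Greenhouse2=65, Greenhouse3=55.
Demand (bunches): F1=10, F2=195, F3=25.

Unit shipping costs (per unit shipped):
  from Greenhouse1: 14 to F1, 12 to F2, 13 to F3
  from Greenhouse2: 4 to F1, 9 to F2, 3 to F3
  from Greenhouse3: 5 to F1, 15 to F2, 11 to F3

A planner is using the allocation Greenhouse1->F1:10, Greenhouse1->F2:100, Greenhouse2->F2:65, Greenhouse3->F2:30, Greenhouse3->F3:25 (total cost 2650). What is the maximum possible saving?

170

Current plan cost = 10·14 + 100·12 + 65·9 + 30·15 + 25·11 = 2650.
Optimal plan:
  Greenhouse1->F2: 110 × 12 = 1320
  Greenhouse2->F2: 40 × 9 = 360
  Greenhouse2->F3: 25 × 3 = 75
  Greenhouse3->F1: 10 × 5 = 50
  Greenhouse3->F2: 45 × 15 = 675
Optimal cost = 2480.
Saving = 2650 − 2480 = 170.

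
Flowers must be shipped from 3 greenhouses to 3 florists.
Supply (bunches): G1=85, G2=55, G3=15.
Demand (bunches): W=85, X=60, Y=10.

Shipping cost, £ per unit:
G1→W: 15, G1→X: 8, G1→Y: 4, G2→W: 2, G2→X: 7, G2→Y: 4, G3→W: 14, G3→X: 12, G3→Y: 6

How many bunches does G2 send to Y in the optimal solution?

Solving gives:
  G1->W: 15 × £15 = £225
  G1->X: 60 × £8 = £480
  G1->Y: 10 × £4 = £40
  G2->W: 55 × £2 = £110
  G3->W: 15 × £14 = £210
Total cost = £1065.
The route G2→Y is not used.

0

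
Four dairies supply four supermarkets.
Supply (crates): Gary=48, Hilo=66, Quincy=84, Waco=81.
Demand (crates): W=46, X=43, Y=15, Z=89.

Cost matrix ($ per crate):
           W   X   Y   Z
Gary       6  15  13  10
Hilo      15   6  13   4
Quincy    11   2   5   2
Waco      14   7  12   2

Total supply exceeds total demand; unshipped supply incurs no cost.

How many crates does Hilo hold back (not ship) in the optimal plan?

66

Minimum-cost shipments:
  Gary–W: 46 × $6 = $276
  Quincy–X: 43 × $2 = $86
  Quincy–Y: 15 × $5 = $75
  Quincy–Z: 8 × $2 = $16
  Waco–Z: 81 × $2 = $162
Total cost = $615.
Hilo ships 0 of its 66, leaving 66.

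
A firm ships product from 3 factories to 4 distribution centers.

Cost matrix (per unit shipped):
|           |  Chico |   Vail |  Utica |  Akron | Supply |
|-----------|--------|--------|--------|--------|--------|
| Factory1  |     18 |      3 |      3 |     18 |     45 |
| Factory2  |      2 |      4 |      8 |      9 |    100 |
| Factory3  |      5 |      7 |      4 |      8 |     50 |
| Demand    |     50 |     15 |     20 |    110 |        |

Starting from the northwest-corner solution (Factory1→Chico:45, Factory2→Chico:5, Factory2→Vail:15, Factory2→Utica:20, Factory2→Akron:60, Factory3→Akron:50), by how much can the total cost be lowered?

745

Current plan cost = 45·18 + 5·2 + 15·4 + 20·8 + 60·9 + 50·8 = 1980.
Optimal plan:
  Factory1–Vail: 15 × 3 = 45
  Factory1–Utica: 20 × 3 = 60
  Factory1–Akron: 10 × 18 = 180
  Factory2–Chico: 50 × 2 = 100
  Factory2–Akron: 50 × 9 = 450
  Factory3–Akron: 50 × 8 = 400
Optimal cost = 1235.
Saving = 1980 − 1235 = 745.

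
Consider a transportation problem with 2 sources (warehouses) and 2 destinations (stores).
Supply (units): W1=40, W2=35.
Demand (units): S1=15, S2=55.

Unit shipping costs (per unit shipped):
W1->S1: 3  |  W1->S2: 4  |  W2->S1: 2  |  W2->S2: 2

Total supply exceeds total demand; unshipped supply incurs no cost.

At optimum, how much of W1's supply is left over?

5

An optimal plan:
  W1→S1: 15 × 3 = 45
  W1→S2: 20 × 4 = 80
  W2→S2: 35 × 2 = 70
Total cost = 195.
W1 ships 35 of its 40, leaving 5.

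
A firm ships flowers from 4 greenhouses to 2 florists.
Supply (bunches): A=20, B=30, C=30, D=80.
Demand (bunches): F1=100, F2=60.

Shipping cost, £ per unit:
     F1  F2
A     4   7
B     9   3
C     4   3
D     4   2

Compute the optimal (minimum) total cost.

550

One minimum-cost allocation:
  A->F1: 20 × £4 = £80
  B->F2: 30 × £3 = £90
  C->F1: 30 × £4 = £120
  D->F1: 50 × £4 = £200
  D->F2: 30 × £2 = £60
Total = 80 + 90 + 120 + 200 + 60 = £550.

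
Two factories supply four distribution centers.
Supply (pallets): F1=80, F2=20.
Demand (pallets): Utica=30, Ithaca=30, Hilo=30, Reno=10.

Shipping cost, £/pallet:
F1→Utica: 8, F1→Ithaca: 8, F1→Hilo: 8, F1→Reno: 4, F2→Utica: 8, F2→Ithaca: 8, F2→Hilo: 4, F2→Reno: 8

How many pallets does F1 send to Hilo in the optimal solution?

Optimal shipments:
  F1–Utica: 30 × £8 = £240
  F1–Ithaca: 30 × £8 = £240
  F1–Hilo: 10 × £8 = £80
  F1–Reno: 10 × £4 = £40
  F2–Hilo: 20 × £4 = £80
Total cost = £680.
So F1→Hilo carries 10 pallets.

10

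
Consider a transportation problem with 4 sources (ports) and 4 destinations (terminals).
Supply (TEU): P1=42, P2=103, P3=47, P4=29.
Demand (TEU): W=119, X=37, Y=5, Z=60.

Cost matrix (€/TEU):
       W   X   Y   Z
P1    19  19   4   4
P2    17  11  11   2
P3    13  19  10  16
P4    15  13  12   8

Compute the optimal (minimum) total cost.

A cheapest plan:
  P1→W: 37 × €19 = €703
  P1→Y: 5 × €4 = €20
  P2→W: 6 × €17 = €102
  P2→X: 37 × €11 = €407
  P2→Z: 60 × €2 = €120
  P3→W: 47 × €13 = €611
  P4→W: 29 × €15 = €435
Total = 703 + 20 + 102 + 407 + 120 + 611 + 435 = €2398.
(Supply check: P1 ships 42; P2 ships 103; P3 ships 47; P4 ships 29.)

2398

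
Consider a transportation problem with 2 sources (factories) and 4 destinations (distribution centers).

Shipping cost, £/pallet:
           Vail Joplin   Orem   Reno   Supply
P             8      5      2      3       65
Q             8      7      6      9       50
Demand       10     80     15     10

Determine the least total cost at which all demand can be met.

One minimum-cost allocation:
  P–Joplin: 40 × £5 = £200
  P–Orem: 15 × £2 = £30
  P–Reno: 10 × £3 = £30
  Q–Vail: 10 × £8 = £80
  Q–Joplin: 40 × £7 = £280
Total = 200 + 30 + 30 + 80 + 280 = £620.
(Supply check: P ships 65; Q ships 50.)

620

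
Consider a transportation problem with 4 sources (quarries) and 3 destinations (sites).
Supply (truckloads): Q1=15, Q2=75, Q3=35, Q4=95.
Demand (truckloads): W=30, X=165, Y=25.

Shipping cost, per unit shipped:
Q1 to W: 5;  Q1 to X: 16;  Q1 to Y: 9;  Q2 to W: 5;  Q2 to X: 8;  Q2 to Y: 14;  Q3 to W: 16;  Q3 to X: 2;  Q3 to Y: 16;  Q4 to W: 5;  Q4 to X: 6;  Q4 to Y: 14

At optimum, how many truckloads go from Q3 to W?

Solving gives:
  Q1 to Y: 15 × 9 = 135
  Q2 to W: 30 × 5 = 150
  Q2 to X: 35 × 8 = 280
  Q2 to Y: 10 × 14 = 140
  Q3 to X: 35 × 2 = 70
  Q4 to X: 95 × 6 = 570
Total cost = 1345.
The route Q3→W is not used.

0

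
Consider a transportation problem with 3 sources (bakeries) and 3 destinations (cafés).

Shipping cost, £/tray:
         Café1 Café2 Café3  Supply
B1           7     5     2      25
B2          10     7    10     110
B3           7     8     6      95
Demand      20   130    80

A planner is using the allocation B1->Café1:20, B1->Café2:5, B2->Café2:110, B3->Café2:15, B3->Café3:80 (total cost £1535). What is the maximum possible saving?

85

Current plan cost = 20·7 + 5·5 + 110·7 + 15·8 + 80·6 = £1535.
Optimal plan:
  B1->Café3: 25 × £2 = £50
  B2->Café2: 110 × £7 = £770
  B3->Café1: 20 × £7 = £140
  B3->Café2: 20 × £8 = £160
  B3->Café3: 55 × £6 = £330
Optimal cost = £1450.
Saving = 1535 − 1450 = £85.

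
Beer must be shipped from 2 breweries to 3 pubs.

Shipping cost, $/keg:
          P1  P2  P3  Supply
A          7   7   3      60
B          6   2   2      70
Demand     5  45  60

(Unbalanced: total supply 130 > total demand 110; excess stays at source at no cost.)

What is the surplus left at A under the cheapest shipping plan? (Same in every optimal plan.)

20

An optimal plan:
  A->P1: 5 × $7 = $35
  A->P3: 35 × $3 = $105
  B->P2: 45 × $2 = $90
  B->P3: 25 × $2 = $50
Total cost = $280.
A ships 40 of its 60, leaving 20.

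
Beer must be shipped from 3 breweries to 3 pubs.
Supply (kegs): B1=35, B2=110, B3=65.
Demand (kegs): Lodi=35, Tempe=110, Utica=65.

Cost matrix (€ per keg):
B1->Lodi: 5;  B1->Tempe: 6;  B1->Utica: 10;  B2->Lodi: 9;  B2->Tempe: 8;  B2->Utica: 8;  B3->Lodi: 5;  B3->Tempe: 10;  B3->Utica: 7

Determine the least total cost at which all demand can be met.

A cheapest plan:
  B1->Tempe: 35 × €6 = €210
  B2->Tempe: 75 × €8 = €600
  B2->Utica: 35 × €8 = €280
  B3->Lodi: 35 × €5 = €175
  B3->Utica: 30 × €7 = €210
Total = 210 + 600 + 280 + 175 + 210 = €1475.
(Supply check: B1 ships 35; B2 ships 110; B3 ships 65.)

1475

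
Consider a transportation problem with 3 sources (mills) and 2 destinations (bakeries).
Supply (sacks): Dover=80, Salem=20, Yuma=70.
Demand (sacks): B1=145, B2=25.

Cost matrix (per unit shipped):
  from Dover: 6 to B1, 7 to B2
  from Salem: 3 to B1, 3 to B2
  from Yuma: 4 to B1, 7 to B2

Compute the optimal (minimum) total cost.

825

One minimum-cost allocation:
  Dover–B1: 75 × 6 = 450
  Dover–B2: 5 × 7 = 35
  Salem–B2: 20 × 3 = 60
  Yuma–B1: 70 × 4 = 280
Total = 450 + 35 + 60 + 280 = 825.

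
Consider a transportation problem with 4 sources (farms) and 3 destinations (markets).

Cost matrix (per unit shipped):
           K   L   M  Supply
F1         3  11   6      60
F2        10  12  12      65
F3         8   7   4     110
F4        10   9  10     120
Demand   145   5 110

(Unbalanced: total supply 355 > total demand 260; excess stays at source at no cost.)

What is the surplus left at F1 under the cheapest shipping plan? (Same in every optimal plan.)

Minimum-cost shipments:
  F1–K: 60 × 3 = 180
  F2–K: 65 × 10 = 650
  F3–M: 110 × 4 = 440
  F4–K: 20 × 10 = 200
  F4–L: 5 × 9 = 45
Total cost = 1515.
F1 ships 60 of its 60, leaving 0.

0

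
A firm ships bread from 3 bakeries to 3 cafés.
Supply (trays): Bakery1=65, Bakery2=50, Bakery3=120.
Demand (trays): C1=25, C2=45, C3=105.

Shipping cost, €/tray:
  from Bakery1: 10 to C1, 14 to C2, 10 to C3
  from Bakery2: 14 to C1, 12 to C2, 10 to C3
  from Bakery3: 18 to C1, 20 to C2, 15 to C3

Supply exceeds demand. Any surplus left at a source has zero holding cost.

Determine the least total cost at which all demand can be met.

An optimal shipping plan:
  Bakery1 to C1: 25 × €10 = €250
  Bakery1 to C3: 40 × €10 = €400
  Bakery2 to C2: 45 × €12 = €540
  Bakery2 to C3: 5 × €10 = €50
  Bakery3 to C3: 60 × €15 = €900
Total = 250 + 400 + 540 + 50 + 900 = €2140.
(Supply check: Bakery1 ships 65; Bakery2 ships 50; Bakery3 ships 60.)

2140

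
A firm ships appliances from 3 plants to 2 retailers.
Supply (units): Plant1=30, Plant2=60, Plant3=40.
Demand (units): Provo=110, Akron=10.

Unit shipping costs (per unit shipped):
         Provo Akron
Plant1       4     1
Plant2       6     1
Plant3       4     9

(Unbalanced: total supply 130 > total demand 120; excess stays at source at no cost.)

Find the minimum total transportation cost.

An optimal shipping plan:
  Plant1->Provo: 30 units
  Plant2->Provo: 40 units
  Plant2->Akron: 10 units
  Plant3->Provo: 40 units
Total cost = 530.
(Supply check: Plant1 ships 30; Plant2 ships 50; Plant3 ships 40.)

530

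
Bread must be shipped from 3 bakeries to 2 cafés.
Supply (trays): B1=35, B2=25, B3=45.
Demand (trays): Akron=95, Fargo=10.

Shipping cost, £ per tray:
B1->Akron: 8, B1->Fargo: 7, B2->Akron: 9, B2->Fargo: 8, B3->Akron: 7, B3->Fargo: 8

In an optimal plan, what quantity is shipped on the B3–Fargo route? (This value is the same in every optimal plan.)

0

Optimal shipments:
  B1–Akron: 25 × £8 = £200
  B1–Fargo: 10 × £7 = £70
  B2–Akron: 25 × £9 = £225
  B3–Akron: 45 × £7 = £315
Total cost = £810.
The route B3→Fargo is not used.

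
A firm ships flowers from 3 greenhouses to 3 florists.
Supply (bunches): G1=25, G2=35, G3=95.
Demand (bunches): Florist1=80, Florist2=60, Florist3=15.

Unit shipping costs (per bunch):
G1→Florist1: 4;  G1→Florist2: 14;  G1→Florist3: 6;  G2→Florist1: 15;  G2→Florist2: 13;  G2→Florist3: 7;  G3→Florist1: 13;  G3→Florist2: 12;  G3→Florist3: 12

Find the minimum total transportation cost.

A cheapest plan:
  G1–Florist1: 25 × 4 = 100
  G2–Florist2: 20 × 13 = 260
  G2–Florist3: 15 × 7 = 105
  G3–Florist1: 55 × 13 = 715
  G3–Florist2: 40 × 12 = 480
Total = 100 + 260 + 105 + 715 + 480 = 1660.

1660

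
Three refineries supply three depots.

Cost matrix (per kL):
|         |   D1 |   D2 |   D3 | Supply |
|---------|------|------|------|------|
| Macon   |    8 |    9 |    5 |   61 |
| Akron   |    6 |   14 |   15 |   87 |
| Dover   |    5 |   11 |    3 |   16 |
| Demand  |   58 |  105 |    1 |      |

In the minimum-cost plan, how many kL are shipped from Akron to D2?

29

Optimal shipments:
  Macon–D2: 61 × 9 = 549
  Akron–D1: 58 × 6 = 348
  Akron–D2: 29 × 14 = 406
  Dover–D2: 15 × 11 = 165
  Dover–D3: 1 × 3 = 3
Total cost = 1471.
So Akron→D2 carries 29 kL.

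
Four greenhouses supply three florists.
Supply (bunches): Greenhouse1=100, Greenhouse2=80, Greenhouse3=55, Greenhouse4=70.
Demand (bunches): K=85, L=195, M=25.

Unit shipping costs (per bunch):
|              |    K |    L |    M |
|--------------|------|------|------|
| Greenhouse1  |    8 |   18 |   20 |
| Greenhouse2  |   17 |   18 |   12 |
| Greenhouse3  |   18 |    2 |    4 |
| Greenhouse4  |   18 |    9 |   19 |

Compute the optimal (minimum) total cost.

2980

Optimal allocation:
  Greenhouse1->K: 85 × 8 = 680
  Greenhouse1->L: 15 × 18 = 270
  Greenhouse2->L: 55 × 18 = 990
  Greenhouse2->M: 25 × 12 = 300
  Greenhouse3->L: 55 × 2 = 110
  Greenhouse4->L: 70 × 9 = 630
Total = 680 + 270 + 990 + 300 + 110 + 630 = 2980.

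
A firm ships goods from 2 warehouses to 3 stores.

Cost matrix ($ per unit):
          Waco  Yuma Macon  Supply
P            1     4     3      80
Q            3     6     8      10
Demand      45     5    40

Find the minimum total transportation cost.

A cheapest plan:
  P to Waco: 35 × $1 = $35
  P to Yuma: 5 × $4 = $20
  P to Macon: 40 × $3 = $120
  Q to Waco: 10 × $3 = $30
Total = 35 + 20 + 120 + 30 = $205.

205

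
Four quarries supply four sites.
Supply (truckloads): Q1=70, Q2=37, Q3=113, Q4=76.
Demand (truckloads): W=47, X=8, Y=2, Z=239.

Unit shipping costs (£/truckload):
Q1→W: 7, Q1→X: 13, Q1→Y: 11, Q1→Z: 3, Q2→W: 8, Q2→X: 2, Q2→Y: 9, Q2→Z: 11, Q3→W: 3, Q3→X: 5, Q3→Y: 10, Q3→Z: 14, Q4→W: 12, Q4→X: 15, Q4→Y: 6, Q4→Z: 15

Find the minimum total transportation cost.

2732

One minimum-cost allocation:
  Q1 to Z: 70 truckloads
  Q2 to Z: 37 truckloads
  Q3 to W: 47 truckloads
  Q3 to X: 8 truckloads
  Q3 to Z: 58 truckloads
  Q4 to Y: 2 truckloads
  Q4 to Z: 74 truckloads
Total cost = £2732.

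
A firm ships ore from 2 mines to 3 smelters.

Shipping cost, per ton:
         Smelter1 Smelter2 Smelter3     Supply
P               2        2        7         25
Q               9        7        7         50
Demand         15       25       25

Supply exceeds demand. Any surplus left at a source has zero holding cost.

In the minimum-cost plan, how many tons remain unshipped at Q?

An optimal plan:
  P to Smelter1: 15 × 2 = 30
  P to Smelter2: 10 × 2 = 20
  Q to Smelter2: 15 × 7 = 105
  Q to Smelter3: 25 × 7 = 175
Total cost = 330.
Q ships 40 of its 50, leaving 10.

10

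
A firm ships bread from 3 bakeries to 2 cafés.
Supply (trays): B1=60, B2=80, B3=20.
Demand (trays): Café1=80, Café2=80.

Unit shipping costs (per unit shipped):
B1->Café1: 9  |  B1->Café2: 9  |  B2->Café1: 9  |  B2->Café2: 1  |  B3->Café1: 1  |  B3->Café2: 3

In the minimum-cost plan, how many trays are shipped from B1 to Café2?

0

Solving gives:
  B1–Café1: 60 × 9 = 540
  B2–Café2: 80 × 1 = 80
  B3–Café1: 20 × 1 = 20
Total cost = 640.
The route B1→Café2 is not used.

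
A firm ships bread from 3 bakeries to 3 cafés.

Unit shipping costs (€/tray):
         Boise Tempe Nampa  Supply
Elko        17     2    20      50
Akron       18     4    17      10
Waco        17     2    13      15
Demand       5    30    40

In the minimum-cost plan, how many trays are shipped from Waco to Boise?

Optimal shipments:
  Elko->Boise: 5 trays
  Elko->Tempe: 30 trays
  Elko->Nampa: 15 trays
  Akron->Nampa: 10 trays
  Waco->Nampa: 15 trays
Total cost = €810.
The route Waco→Boise is not used.

0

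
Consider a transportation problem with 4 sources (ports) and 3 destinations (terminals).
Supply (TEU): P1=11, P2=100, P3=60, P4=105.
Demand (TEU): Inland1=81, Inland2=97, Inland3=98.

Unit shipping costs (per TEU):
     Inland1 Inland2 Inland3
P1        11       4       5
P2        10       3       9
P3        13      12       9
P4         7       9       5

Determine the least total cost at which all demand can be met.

Optimal allocation:
  P1–Inland3: 11 TEU
  P2–Inland1: 3 TEU
  P2–Inland2: 97 TEU
  P3–Inland3: 60 TEU
  P4–Inland1: 78 TEU
  P4–Inland3: 27 TEU
Total cost = 1597.

1597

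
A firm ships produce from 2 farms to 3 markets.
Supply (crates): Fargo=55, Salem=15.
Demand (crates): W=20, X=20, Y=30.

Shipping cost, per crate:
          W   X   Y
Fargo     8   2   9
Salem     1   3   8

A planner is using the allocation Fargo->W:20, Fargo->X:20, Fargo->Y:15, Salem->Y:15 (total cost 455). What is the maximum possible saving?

90

Current plan cost = 20·8 + 20·2 + 15·9 + 15·8 = 455.
Optimal plan:
  Fargo–W: 5 × 8 = 40
  Fargo–X: 20 × 2 = 40
  Fargo–Y: 30 × 9 = 270
  Salem–W: 15 × 1 = 15
Optimal cost = 365.
Saving = 455 − 365 = 90.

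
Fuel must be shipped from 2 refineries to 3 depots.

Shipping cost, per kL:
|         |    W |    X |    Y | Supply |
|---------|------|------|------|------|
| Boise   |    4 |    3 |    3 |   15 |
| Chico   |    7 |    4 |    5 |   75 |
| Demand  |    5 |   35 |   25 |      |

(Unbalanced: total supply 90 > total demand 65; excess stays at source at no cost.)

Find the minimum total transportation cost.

A cheapest plan:
  Boise→W: 5 × 4 = 20
  Boise→Y: 10 × 3 = 30
  Chico→X: 35 × 4 = 140
  Chico→Y: 15 × 5 = 75
Total = 20 + 30 + 140 + 75 = 265.

265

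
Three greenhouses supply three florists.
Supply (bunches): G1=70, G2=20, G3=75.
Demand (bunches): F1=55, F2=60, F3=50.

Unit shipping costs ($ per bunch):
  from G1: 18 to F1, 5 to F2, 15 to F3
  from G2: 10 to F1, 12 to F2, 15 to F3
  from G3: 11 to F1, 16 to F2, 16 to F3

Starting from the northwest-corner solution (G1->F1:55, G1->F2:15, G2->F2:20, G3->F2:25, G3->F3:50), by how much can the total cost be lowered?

Current plan cost = 55·18 + 15·5 + 20·12 + 25·16 + 50·16 = $2505.
Optimal plan:
  G1->F2: 60 × $5 = $300
  G1->F3: 10 × $15 = $150
  G2->F3: 20 × $15 = $300
  G3->F1: 55 × $11 = $605
  G3->F3: 20 × $16 = $320
Optimal cost = $1675.
Saving = 2505 − 1675 = $830.

830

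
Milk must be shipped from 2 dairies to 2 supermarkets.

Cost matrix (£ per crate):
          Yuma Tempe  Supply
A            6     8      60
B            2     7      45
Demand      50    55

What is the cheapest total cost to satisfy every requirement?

560

Optimal allocation:
  A–Yuma: 5 crates
  A–Tempe: 55 crates
  B–Yuma: 45 crates
Total cost = £560.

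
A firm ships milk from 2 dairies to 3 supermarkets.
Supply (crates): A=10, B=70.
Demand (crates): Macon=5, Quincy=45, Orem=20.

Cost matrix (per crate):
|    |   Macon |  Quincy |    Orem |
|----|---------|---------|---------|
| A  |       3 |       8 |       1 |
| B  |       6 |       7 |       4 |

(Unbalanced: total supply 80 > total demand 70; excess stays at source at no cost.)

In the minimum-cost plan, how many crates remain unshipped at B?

10

An optimal plan:
  A->Orem: 10 × 1 = 10
  B->Macon: 5 × 6 = 30
  B->Quincy: 45 × 7 = 315
  B->Orem: 10 × 4 = 40
Total cost = 395.
B ships 60 of its 70, leaving 10.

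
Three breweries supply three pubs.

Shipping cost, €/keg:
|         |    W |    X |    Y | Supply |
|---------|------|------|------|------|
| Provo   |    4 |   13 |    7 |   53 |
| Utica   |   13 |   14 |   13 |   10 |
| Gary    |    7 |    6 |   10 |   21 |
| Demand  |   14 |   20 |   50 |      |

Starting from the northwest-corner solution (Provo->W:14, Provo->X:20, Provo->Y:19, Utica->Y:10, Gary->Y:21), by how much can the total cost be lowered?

200

Current plan cost = 14·4 + 20·13 + 19·7 + 10·13 + 21·10 = €789.
Optimal plan:
  Provo–W: 13 × €4 = €52
  Provo–Y: 40 × €7 = €280
  Utica–Y: 10 × €13 = €130
  Gary–W: 1 × €7 = €7
  Gary–X: 20 × €6 = €120
Optimal cost = €589.
Saving = 789 − 589 = €200.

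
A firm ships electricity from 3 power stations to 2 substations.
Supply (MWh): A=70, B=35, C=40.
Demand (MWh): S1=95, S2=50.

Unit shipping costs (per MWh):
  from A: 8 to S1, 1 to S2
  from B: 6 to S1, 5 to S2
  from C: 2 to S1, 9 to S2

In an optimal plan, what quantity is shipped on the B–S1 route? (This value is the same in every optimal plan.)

Solving gives:
  A->S1: 20 × 8 = 160
  A->S2: 50 × 1 = 50
  B->S1: 35 × 6 = 210
  C->S1: 40 × 2 = 80
Total cost = 500.
So B→S1 carries 35 MWh.

35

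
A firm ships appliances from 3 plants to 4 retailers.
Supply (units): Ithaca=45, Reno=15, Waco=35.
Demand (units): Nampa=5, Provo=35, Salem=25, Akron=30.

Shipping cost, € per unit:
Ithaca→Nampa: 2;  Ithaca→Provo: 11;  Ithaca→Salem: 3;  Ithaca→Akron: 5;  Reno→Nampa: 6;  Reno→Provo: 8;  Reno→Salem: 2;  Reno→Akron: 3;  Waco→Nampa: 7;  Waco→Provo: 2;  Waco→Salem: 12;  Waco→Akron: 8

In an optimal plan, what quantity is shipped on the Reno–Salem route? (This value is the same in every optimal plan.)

0

Solving gives:
  Ithaca->Nampa: 5 × €2 = €10
  Ithaca->Salem: 25 × €3 = €75
  Ithaca->Akron: 15 × €5 = €75
  Reno->Akron: 15 × €3 = €45
  Waco->Provo: 35 × €2 = €70
Total cost = €275.
The route Reno→Salem is not used.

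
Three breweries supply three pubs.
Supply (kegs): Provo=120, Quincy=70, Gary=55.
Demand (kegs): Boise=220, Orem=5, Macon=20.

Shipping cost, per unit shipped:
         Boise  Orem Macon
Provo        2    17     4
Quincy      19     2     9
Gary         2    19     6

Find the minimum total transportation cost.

1395

A cheapest plan:
  Provo→Boise: 120 kegs
  Quincy→Boise: 45 kegs
  Quincy→Orem: 5 kegs
  Quincy→Macon: 20 kegs
  Gary→Boise: 55 kegs
Total cost = 1395.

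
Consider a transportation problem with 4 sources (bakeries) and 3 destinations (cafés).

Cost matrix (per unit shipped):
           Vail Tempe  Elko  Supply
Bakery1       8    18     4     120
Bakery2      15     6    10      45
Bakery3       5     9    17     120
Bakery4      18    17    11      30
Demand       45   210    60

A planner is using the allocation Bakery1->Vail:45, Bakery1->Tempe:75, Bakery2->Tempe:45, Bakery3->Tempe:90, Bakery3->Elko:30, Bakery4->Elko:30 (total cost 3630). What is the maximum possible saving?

900

Current plan cost = 45·8 + 75·18 + 45·6 + 90·9 + 30·17 + 30·11 = 3630.
Optimal plan:
  Bakery1 to Vail: 45 trays
  Bakery1 to Tempe: 15 trays
  Bakery1 to Elko: 60 trays
  Bakery2 to Tempe: 45 trays
  Bakery3 to Tempe: 120 trays
  Bakery4 to Tempe: 30 trays
Optimal cost = 2730.
Saving = 3630 − 2730 = 900.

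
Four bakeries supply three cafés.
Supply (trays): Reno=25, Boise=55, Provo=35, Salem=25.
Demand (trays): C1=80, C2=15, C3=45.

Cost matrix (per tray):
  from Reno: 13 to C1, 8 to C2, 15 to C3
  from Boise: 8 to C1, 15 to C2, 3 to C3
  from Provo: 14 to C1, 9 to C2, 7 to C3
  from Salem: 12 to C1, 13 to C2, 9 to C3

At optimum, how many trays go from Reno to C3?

0

Solving gives:
  Reno–C1: 10 × 13 = 130
  Reno–C2: 15 × 8 = 120
  Boise–C1: 45 × 8 = 360
  Boise–C3: 10 × 3 = 30
  Provo–C3: 35 × 7 = 245
  Salem–C1: 25 × 12 = 300
Total cost = 1185.
The route Reno→C3 is not used.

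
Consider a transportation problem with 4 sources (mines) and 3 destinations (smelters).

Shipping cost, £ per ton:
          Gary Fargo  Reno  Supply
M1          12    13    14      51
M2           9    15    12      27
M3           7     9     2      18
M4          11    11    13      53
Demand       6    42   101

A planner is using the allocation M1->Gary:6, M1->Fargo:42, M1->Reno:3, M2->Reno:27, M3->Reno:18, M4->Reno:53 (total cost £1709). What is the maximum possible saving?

48

Current plan cost = 6·12 + 42·13 + 3·14 + 27·12 + 18·2 + 53·13 = £1709.
Optimal plan:
  M1->Reno: 51 × £14 = £714
  M2->Gary: 6 × £9 = £54
  M2->Reno: 21 × £12 = £252
  M3->Reno: 18 × £2 = £36
  M4->Fargo: 42 × £11 = £462
  M4->Reno: 11 × £13 = £143
Optimal cost = £1661.
Saving = 1709 − 1661 = £48.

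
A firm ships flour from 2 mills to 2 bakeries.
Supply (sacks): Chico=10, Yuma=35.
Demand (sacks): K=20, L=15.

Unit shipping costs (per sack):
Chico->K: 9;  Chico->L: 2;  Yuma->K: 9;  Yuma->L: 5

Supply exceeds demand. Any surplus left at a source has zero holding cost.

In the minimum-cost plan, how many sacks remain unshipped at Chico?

0

Minimum-cost shipments:
  Chico–L: 10 × 2 = 20
  Yuma–K: 20 × 9 = 180
  Yuma–L: 5 × 5 = 25
Total cost = 225.
Chico ships 10 of its 10, leaving 0.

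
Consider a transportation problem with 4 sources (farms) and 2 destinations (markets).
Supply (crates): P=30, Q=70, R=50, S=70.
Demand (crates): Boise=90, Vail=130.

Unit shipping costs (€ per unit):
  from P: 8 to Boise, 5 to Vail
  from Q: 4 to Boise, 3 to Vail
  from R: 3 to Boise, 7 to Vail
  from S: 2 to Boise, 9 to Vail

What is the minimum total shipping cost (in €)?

One minimum-cost allocation:
  P->Vail: 30 × €5 = €150
  Q->Vail: 70 × €3 = €210
  R->Boise: 20 × €3 = €60
  R->Vail: 30 × €7 = €210
  S->Boise: 70 × €2 = €140
Total = 150 + 210 + 60 + 210 + 140 = €770.
(Supply check: P ships 30; Q ships 70; R ships 50; S ships 70.)

770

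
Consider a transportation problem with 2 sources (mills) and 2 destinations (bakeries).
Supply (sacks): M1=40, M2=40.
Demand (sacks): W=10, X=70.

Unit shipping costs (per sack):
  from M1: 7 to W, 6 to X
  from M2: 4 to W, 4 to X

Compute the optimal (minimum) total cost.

400

A cheapest plan:
  M1 to X: 40 sacks
  M2 to W: 10 sacks
  M2 to X: 30 sacks
Total cost = 400.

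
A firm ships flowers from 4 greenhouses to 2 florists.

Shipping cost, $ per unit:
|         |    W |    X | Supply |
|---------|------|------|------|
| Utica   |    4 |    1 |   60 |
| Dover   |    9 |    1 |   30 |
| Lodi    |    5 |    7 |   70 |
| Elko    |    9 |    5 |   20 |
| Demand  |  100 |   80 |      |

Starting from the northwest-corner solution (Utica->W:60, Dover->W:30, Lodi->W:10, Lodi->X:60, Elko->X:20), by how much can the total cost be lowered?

450

Current plan cost = 60·4 + 30·9 + 10·5 + 60·7 + 20·5 = $1080.
Optimal plan:
  Utica->W: 30 × $4 = $120
  Utica->X: 30 × $1 = $30
  Dover->X: 30 × $1 = $30
  Lodi->W: 70 × $5 = $350
  Elko->X: 20 × $5 = $100
Optimal cost = $630.
Saving = 1080 − 630 = $450.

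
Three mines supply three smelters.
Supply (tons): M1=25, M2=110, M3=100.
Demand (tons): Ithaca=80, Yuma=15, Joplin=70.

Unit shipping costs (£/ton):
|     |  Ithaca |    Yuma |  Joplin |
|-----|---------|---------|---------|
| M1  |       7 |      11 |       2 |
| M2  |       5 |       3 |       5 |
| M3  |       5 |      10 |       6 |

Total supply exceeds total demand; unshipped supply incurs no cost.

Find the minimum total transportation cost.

An optimal shipping plan:
  M1→Joplin: 25 × £2 = £50
  M2→Ithaca: 50 × £5 = £250
  M2→Yuma: 15 × £3 = £45
  M2→Joplin: 45 × £5 = £225
  M3→Ithaca: 30 × £5 = £150
Total = 50 + 250 + 45 + 225 + 150 = £720.
(Supply check: M1 ships 25; M2 ships 110; M3 ships 30.)

720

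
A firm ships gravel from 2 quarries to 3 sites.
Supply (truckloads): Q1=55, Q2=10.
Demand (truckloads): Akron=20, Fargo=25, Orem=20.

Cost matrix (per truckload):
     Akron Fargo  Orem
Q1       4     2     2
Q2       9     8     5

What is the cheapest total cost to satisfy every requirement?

Optimal allocation:
  Q1–Akron: 20 × 4 = 80
  Q1–Fargo: 25 × 2 = 50
  Q1–Orem: 10 × 2 = 20
  Q2–Orem: 10 × 5 = 50
Total = 80 + 50 + 20 + 50 = 200.
(Supply check: Q1 ships 55; Q2 ships 10.)

200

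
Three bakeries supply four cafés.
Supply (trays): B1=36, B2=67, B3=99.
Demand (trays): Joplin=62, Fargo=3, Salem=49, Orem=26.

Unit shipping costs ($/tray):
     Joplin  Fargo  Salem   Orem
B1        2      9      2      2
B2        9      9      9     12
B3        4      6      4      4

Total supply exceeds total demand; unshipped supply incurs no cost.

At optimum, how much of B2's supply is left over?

An optimal plan:
  B1→Joplin: 36 trays
  B2→Joplin: 2 trays
  B2→Fargo: 3 trays
  B3→Joplin: 24 trays
  B3→Salem: 49 trays
  B3→Orem: 26 trays
Total cost = $513.
B2 ships 5 of its 67, leaving 62.

62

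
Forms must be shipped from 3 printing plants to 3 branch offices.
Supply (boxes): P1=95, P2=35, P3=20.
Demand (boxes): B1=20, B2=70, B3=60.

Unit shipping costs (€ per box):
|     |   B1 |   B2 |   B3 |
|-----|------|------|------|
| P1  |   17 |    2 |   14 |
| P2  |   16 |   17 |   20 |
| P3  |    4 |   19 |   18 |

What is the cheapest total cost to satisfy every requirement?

1270

A cheapest plan:
  P1->B2: 70 × €2 = €140
  P1->B3: 25 × €14 = €350
  P2->B3: 35 × €20 = €700
  P3->B1: 20 × €4 = €80
Total = 140 + 350 + 700 + 80 = €1270.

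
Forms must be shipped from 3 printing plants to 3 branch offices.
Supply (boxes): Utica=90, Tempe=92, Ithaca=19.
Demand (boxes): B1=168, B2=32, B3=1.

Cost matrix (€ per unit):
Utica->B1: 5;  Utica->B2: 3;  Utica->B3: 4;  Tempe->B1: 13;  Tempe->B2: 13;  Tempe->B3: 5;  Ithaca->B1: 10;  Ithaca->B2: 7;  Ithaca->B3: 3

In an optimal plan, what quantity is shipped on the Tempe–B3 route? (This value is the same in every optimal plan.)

1

The minimum-cost plan:
  Utica->B1: 77 × €5 = €385
  Utica->B2: 13 × €3 = €39
  Tempe->B1: 91 × €13 = €1183
  Tempe->B3: 1 × €5 = €5
  Ithaca->B2: 19 × €7 = €133
Total cost = €1745.
So Tempe→B3 carries 1 boxes.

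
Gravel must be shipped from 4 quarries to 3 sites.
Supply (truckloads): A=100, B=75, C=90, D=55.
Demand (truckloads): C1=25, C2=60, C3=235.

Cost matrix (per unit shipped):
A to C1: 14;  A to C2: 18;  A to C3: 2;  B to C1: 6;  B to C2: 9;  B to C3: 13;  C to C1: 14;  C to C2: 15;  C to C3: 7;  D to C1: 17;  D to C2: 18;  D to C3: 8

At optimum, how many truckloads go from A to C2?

Optimal shipments:
  A–C3: 100 × 2 = 200
  B–C1: 25 × 6 = 150
  B–C2: 50 × 9 = 450
  C–C2: 10 × 15 = 150
  C–C3: 80 × 7 = 560
  D–C3: 55 × 8 = 440
Total cost = 1950.
The route A→C2 is not used.

0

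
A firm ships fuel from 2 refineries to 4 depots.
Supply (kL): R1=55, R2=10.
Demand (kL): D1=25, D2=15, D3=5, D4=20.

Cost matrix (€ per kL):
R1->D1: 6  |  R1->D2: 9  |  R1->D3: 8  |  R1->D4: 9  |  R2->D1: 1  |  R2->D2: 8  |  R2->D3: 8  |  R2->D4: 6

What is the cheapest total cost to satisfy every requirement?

Optimal allocation:
  R1 to D1: 15 kL
  R1 to D2: 15 kL
  R1 to D3: 5 kL
  R1 to D4: 20 kL
  R2 to D1: 10 kL
Total cost = €455.
(Supply check: R1 ships 55; R2 ships 10.)

455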